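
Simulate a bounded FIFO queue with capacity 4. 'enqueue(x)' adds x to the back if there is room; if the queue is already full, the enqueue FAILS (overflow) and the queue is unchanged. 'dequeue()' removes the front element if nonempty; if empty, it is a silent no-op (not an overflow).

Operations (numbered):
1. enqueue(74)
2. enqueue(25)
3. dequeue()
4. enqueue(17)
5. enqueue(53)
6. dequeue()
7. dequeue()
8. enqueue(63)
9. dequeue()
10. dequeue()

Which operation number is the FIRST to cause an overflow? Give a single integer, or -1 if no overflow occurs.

Answer: -1

Derivation:
1. enqueue(74): size=1
2. enqueue(25): size=2
3. dequeue(): size=1
4. enqueue(17): size=2
5. enqueue(53): size=3
6. dequeue(): size=2
7. dequeue(): size=1
8. enqueue(63): size=2
9. dequeue(): size=1
10. dequeue(): size=0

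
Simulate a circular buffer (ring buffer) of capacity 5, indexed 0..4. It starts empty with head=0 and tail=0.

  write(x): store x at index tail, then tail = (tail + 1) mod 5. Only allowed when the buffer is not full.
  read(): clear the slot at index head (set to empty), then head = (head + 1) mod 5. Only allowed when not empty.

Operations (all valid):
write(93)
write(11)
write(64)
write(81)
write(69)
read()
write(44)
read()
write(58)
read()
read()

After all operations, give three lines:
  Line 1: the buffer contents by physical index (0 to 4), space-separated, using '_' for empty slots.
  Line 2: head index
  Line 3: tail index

write(93): buf=[93 _ _ _ _], head=0, tail=1, size=1
write(11): buf=[93 11 _ _ _], head=0, tail=2, size=2
write(64): buf=[93 11 64 _ _], head=0, tail=3, size=3
write(81): buf=[93 11 64 81 _], head=0, tail=4, size=4
write(69): buf=[93 11 64 81 69], head=0, tail=0, size=5
read(): buf=[_ 11 64 81 69], head=1, tail=0, size=4
write(44): buf=[44 11 64 81 69], head=1, tail=1, size=5
read(): buf=[44 _ 64 81 69], head=2, tail=1, size=4
write(58): buf=[44 58 64 81 69], head=2, tail=2, size=5
read(): buf=[44 58 _ 81 69], head=3, tail=2, size=4
read(): buf=[44 58 _ _ 69], head=4, tail=2, size=3

Answer: 44 58 _ _ 69
4
2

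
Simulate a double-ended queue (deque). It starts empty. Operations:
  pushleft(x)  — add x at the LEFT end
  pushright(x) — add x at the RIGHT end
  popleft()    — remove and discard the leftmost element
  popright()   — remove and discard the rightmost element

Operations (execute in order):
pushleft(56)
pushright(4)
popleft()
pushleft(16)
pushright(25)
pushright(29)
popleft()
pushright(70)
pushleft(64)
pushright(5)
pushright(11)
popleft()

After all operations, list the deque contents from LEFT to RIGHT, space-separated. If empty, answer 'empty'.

Answer: 4 25 29 70 5 11

Derivation:
pushleft(56): [56]
pushright(4): [56, 4]
popleft(): [4]
pushleft(16): [16, 4]
pushright(25): [16, 4, 25]
pushright(29): [16, 4, 25, 29]
popleft(): [4, 25, 29]
pushright(70): [4, 25, 29, 70]
pushleft(64): [64, 4, 25, 29, 70]
pushright(5): [64, 4, 25, 29, 70, 5]
pushright(11): [64, 4, 25, 29, 70, 5, 11]
popleft(): [4, 25, 29, 70, 5, 11]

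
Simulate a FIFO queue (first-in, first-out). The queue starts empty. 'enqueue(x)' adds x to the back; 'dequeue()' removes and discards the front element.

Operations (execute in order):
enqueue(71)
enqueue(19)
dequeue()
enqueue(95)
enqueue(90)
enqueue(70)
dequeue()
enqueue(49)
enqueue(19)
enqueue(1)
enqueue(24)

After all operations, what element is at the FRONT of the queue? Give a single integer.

Answer: 95

Derivation:
enqueue(71): queue = [71]
enqueue(19): queue = [71, 19]
dequeue(): queue = [19]
enqueue(95): queue = [19, 95]
enqueue(90): queue = [19, 95, 90]
enqueue(70): queue = [19, 95, 90, 70]
dequeue(): queue = [95, 90, 70]
enqueue(49): queue = [95, 90, 70, 49]
enqueue(19): queue = [95, 90, 70, 49, 19]
enqueue(1): queue = [95, 90, 70, 49, 19, 1]
enqueue(24): queue = [95, 90, 70, 49, 19, 1, 24]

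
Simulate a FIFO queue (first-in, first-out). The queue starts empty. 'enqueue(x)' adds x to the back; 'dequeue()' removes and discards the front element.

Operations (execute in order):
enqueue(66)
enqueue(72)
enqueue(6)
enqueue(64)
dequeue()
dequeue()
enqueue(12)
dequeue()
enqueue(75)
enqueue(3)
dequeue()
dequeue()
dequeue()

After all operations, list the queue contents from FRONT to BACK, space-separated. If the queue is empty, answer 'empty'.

enqueue(66): [66]
enqueue(72): [66, 72]
enqueue(6): [66, 72, 6]
enqueue(64): [66, 72, 6, 64]
dequeue(): [72, 6, 64]
dequeue(): [6, 64]
enqueue(12): [6, 64, 12]
dequeue(): [64, 12]
enqueue(75): [64, 12, 75]
enqueue(3): [64, 12, 75, 3]
dequeue(): [12, 75, 3]
dequeue(): [75, 3]
dequeue(): [3]

Answer: 3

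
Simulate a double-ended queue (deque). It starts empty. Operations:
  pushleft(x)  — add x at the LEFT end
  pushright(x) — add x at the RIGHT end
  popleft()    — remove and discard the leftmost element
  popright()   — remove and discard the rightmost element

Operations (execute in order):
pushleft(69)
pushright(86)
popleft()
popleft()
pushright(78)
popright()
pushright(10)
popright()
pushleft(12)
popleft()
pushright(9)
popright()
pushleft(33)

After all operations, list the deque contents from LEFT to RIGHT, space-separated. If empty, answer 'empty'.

Answer: 33

Derivation:
pushleft(69): [69]
pushright(86): [69, 86]
popleft(): [86]
popleft(): []
pushright(78): [78]
popright(): []
pushright(10): [10]
popright(): []
pushleft(12): [12]
popleft(): []
pushright(9): [9]
popright(): []
pushleft(33): [33]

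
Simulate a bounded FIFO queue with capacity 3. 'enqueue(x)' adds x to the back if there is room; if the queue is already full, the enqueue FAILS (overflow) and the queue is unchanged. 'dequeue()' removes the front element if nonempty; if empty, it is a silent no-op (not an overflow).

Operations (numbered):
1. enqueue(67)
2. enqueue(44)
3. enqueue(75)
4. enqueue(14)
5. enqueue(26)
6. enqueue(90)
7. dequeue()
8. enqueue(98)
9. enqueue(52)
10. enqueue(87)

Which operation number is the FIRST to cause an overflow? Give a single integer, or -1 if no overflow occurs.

1. enqueue(67): size=1
2. enqueue(44): size=2
3. enqueue(75): size=3
4. enqueue(14): size=3=cap → OVERFLOW (fail)
5. enqueue(26): size=3=cap → OVERFLOW (fail)
6. enqueue(90): size=3=cap → OVERFLOW (fail)
7. dequeue(): size=2
8. enqueue(98): size=3
9. enqueue(52): size=3=cap → OVERFLOW (fail)
10. enqueue(87): size=3=cap → OVERFLOW (fail)

Answer: 4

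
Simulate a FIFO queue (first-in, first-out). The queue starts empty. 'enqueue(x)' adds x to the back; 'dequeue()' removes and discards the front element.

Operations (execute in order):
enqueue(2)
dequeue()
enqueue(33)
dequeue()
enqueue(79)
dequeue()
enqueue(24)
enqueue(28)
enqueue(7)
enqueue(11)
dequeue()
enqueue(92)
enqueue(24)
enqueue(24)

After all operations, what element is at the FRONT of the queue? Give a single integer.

Answer: 28

Derivation:
enqueue(2): queue = [2]
dequeue(): queue = []
enqueue(33): queue = [33]
dequeue(): queue = []
enqueue(79): queue = [79]
dequeue(): queue = []
enqueue(24): queue = [24]
enqueue(28): queue = [24, 28]
enqueue(7): queue = [24, 28, 7]
enqueue(11): queue = [24, 28, 7, 11]
dequeue(): queue = [28, 7, 11]
enqueue(92): queue = [28, 7, 11, 92]
enqueue(24): queue = [28, 7, 11, 92, 24]
enqueue(24): queue = [28, 7, 11, 92, 24, 24]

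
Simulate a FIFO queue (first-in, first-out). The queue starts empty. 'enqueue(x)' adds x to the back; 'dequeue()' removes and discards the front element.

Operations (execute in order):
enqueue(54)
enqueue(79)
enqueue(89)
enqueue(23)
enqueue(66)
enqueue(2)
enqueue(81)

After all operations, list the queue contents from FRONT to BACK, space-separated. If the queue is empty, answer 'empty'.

enqueue(54): [54]
enqueue(79): [54, 79]
enqueue(89): [54, 79, 89]
enqueue(23): [54, 79, 89, 23]
enqueue(66): [54, 79, 89, 23, 66]
enqueue(2): [54, 79, 89, 23, 66, 2]
enqueue(81): [54, 79, 89, 23, 66, 2, 81]

Answer: 54 79 89 23 66 2 81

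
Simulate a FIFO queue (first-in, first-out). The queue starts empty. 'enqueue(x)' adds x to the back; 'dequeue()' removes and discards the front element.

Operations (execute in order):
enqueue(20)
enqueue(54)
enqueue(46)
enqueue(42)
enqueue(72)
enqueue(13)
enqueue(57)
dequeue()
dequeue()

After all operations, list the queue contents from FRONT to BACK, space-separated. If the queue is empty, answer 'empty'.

enqueue(20): [20]
enqueue(54): [20, 54]
enqueue(46): [20, 54, 46]
enqueue(42): [20, 54, 46, 42]
enqueue(72): [20, 54, 46, 42, 72]
enqueue(13): [20, 54, 46, 42, 72, 13]
enqueue(57): [20, 54, 46, 42, 72, 13, 57]
dequeue(): [54, 46, 42, 72, 13, 57]
dequeue(): [46, 42, 72, 13, 57]

Answer: 46 42 72 13 57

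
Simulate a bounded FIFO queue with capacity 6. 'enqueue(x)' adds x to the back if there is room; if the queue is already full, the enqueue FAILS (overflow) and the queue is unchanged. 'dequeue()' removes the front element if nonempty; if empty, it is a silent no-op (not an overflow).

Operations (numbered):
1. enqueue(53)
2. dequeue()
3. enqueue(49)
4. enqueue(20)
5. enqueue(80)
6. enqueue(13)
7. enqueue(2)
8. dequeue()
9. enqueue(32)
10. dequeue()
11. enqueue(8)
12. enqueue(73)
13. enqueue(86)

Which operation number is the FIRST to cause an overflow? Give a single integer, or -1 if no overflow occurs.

Answer: 13

Derivation:
1. enqueue(53): size=1
2. dequeue(): size=0
3. enqueue(49): size=1
4. enqueue(20): size=2
5. enqueue(80): size=3
6. enqueue(13): size=4
7. enqueue(2): size=5
8. dequeue(): size=4
9. enqueue(32): size=5
10. dequeue(): size=4
11. enqueue(8): size=5
12. enqueue(73): size=6
13. enqueue(86): size=6=cap → OVERFLOW (fail)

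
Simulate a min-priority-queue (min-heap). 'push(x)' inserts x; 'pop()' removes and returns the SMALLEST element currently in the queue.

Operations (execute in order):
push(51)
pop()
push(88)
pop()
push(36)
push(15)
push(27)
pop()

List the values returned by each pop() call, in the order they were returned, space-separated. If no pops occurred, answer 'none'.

Answer: 51 88 15

Derivation:
push(51): heap contents = [51]
pop() → 51: heap contents = []
push(88): heap contents = [88]
pop() → 88: heap contents = []
push(36): heap contents = [36]
push(15): heap contents = [15, 36]
push(27): heap contents = [15, 27, 36]
pop() → 15: heap contents = [27, 36]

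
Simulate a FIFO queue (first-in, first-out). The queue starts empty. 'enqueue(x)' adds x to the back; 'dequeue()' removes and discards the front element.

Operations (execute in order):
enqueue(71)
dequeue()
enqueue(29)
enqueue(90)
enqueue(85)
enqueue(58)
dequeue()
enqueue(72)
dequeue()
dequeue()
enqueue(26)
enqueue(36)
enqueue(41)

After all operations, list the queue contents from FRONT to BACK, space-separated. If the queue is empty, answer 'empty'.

enqueue(71): [71]
dequeue(): []
enqueue(29): [29]
enqueue(90): [29, 90]
enqueue(85): [29, 90, 85]
enqueue(58): [29, 90, 85, 58]
dequeue(): [90, 85, 58]
enqueue(72): [90, 85, 58, 72]
dequeue(): [85, 58, 72]
dequeue(): [58, 72]
enqueue(26): [58, 72, 26]
enqueue(36): [58, 72, 26, 36]
enqueue(41): [58, 72, 26, 36, 41]

Answer: 58 72 26 36 41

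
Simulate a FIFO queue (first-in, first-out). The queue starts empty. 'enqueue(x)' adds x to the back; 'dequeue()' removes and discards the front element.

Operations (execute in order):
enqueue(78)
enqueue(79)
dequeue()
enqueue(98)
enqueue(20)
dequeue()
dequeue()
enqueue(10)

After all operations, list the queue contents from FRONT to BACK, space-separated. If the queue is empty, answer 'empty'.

enqueue(78): [78]
enqueue(79): [78, 79]
dequeue(): [79]
enqueue(98): [79, 98]
enqueue(20): [79, 98, 20]
dequeue(): [98, 20]
dequeue(): [20]
enqueue(10): [20, 10]

Answer: 20 10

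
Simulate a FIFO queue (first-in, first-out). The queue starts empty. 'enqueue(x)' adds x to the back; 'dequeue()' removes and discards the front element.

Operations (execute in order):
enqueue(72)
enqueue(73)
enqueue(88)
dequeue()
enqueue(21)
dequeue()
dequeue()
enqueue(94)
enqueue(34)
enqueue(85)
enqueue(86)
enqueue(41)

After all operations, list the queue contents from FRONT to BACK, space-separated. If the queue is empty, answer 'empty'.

Answer: 21 94 34 85 86 41

Derivation:
enqueue(72): [72]
enqueue(73): [72, 73]
enqueue(88): [72, 73, 88]
dequeue(): [73, 88]
enqueue(21): [73, 88, 21]
dequeue(): [88, 21]
dequeue(): [21]
enqueue(94): [21, 94]
enqueue(34): [21, 94, 34]
enqueue(85): [21, 94, 34, 85]
enqueue(86): [21, 94, 34, 85, 86]
enqueue(41): [21, 94, 34, 85, 86, 41]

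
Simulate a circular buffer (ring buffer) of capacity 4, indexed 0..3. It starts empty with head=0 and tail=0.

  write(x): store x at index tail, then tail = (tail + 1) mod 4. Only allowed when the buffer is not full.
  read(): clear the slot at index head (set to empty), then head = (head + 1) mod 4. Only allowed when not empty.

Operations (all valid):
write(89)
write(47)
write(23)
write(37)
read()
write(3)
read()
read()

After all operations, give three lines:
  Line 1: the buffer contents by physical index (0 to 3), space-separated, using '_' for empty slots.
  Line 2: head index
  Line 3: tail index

Answer: 3 _ _ 37
3
1

Derivation:
write(89): buf=[89 _ _ _], head=0, tail=1, size=1
write(47): buf=[89 47 _ _], head=0, tail=2, size=2
write(23): buf=[89 47 23 _], head=0, tail=3, size=3
write(37): buf=[89 47 23 37], head=0, tail=0, size=4
read(): buf=[_ 47 23 37], head=1, tail=0, size=3
write(3): buf=[3 47 23 37], head=1, tail=1, size=4
read(): buf=[3 _ 23 37], head=2, tail=1, size=3
read(): buf=[3 _ _ 37], head=3, tail=1, size=2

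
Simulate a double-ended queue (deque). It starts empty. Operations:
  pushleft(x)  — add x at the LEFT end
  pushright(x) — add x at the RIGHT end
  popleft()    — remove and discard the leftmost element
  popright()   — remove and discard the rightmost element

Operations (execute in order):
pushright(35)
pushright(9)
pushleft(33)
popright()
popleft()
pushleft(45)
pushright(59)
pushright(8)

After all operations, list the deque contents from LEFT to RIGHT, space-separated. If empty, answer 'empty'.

pushright(35): [35]
pushright(9): [35, 9]
pushleft(33): [33, 35, 9]
popright(): [33, 35]
popleft(): [35]
pushleft(45): [45, 35]
pushright(59): [45, 35, 59]
pushright(8): [45, 35, 59, 8]

Answer: 45 35 59 8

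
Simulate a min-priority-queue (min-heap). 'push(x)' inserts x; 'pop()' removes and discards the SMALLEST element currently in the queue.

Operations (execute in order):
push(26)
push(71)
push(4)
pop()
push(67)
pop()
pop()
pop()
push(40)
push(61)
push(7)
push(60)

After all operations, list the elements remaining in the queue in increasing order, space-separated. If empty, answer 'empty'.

Answer: 7 40 60 61

Derivation:
push(26): heap contents = [26]
push(71): heap contents = [26, 71]
push(4): heap contents = [4, 26, 71]
pop() → 4: heap contents = [26, 71]
push(67): heap contents = [26, 67, 71]
pop() → 26: heap contents = [67, 71]
pop() → 67: heap contents = [71]
pop() → 71: heap contents = []
push(40): heap contents = [40]
push(61): heap contents = [40, 61]
push(7): heap contents = [7, 40, 61]
push(60): heap contents = [7, 40, 60, 61]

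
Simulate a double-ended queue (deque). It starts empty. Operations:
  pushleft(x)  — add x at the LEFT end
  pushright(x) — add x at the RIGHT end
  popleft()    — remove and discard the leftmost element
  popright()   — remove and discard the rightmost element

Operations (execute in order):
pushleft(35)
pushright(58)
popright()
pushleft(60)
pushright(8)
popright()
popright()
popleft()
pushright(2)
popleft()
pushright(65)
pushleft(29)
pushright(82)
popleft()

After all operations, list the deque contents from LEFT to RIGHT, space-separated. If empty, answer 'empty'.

Answer: 65 82

Derivation:
pushleft(35): [35]
pushright(58): [35, 58]
popright(): [35]
pushleft(60): [60, 35]
pushright(8): [60, 35, 8]
popright(): [60, 35]
popright(): [60]
popleft(): []
pushright(2): [2]
popleft(): []
pushright(65): [65]
pushleft(29): [29, 65]
pushright(82): [29, 65, 82]
popleft(): [65, 82]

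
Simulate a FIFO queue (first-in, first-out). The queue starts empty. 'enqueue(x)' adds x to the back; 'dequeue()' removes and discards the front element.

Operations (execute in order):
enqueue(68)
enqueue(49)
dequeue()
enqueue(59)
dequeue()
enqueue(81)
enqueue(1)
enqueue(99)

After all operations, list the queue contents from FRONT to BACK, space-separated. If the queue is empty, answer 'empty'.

enqueue(68): [68]
enqueue(49): [68, 49]
dequeue(): [49]
enqueue(59): [49, 59]
dequeue(): [59]
enqueue(81): [59, 81]
enqueue(1): [59, 81, 1]
enqueue(99): [59, 81, 1, 99]

Answer: 59 81 1 99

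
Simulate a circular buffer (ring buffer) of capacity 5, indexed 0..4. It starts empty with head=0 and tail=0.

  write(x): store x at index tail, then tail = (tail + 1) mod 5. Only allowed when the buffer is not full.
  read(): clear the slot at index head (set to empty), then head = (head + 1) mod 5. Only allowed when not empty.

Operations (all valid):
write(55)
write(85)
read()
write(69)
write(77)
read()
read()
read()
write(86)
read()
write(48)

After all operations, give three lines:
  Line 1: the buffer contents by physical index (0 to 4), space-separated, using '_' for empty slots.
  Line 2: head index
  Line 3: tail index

Answer: 48 _ _ _ _
0
1

Derivation:
write(55): buf=[55 _ _ _ _], head=0, tail=1, size=1
write(85): buf=[55 85 _ _ _], head=0, tail=2, size=2
read(): buf=[_ 85 _ _ _], head=1, tail=2, size=1
write(69): buf=[_ 85 69 _ _], head=1, tail=3, size=2
write(77): buf=[_ 85 69 77 _], head=1, tail=4, size=3
read(): buf=[_ _ 69 77 _], head=2, tail=4, size=2
read(): buf=[_ _ _ 77 _], head=3, tail=4, size=1
read(): buf=[_ _ _ _ _], head=4, tail=4, size=0
write(86): buf=[_ _ _ _ 86], head=4, tail=0, size=1
read(): buf=[_ _ _ _ _], head=0, tail=0, size=0
write(48): buf=[48 _ _ _ _], head=0, tail=1, size=1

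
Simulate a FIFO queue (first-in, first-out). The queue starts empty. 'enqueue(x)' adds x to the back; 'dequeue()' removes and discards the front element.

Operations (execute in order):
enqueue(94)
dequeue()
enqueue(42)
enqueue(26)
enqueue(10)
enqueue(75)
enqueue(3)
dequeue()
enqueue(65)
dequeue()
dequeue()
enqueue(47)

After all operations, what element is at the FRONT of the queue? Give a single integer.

Answer: 75

Derivation:
enqueue(94): queue = [94]
dequeue(): queue = []
enqueue(42): queue = [42]
enqueue(26): queue = [42, 26]
enqueue(10): queue = [42, 26, 10]
enqueue(75): queue = [42, 26, 10, 75]
enqueue(3): queue = [42, 26, 10, 75, 3]
dequeue(): queue = [26, 10, 75, 3]
enqueue(65): queue = [26, 10, 75, 3, 65]
dequeue(): queue = [10, 75, 3, 65]
dequeue(): queue = [75, 3, 65]
enqueue(47): queue = [75, 3, 65, 47]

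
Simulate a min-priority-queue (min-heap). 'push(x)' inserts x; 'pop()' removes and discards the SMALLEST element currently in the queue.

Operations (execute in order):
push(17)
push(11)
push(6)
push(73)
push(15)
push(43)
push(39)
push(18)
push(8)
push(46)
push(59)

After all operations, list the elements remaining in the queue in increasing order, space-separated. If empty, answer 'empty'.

push(17): heap contents = [17]
push(11): heap contents = [11, 17]
push(6): heap contents = [6, 11, 17]
push(73): heap contents = [6, 11, 17, 73]
push(15): heap contents = [6, 11, 15, 17, 73]
push(43): heap contents = [6, 11, 15, 17, 43, 73]
push(39): heap contents = [6, 11, 15, 17, 39, 43, 73]
push(18): heap contents = [6, 11, 15, 17, 18, 39, 43, 73]
push(8): heap contents = [6, 8, 11, 15, 17, 18, 39, 43, 73]
push(46): heap contents = [6, 8, 11, 15, 17, 18, 39, 43, 46, 73]
push(59): heap contents = [6, 8, 11, 15, 17, 18, 39, 43, 46, 59, 73]

Answer: 6 8 11 15 17 18 39 43 46 59 73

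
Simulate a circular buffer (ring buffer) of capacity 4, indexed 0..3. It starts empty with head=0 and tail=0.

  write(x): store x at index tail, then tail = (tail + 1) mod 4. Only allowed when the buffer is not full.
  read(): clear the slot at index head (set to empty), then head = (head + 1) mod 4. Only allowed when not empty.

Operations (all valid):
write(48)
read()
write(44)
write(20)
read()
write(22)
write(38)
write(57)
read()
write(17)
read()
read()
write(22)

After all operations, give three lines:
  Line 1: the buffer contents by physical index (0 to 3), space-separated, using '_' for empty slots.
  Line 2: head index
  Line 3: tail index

write(48): buf=[48 _ _ _], head=0, tail=1, size=1
read(): buf=[_ _ _ _], head=1, tail=1, size=0
write(44): buf=[_ 44 _ _], head=1, tail=2, size=1
write(20): buf=[_ 44 20 _], head=1, tail=3, size=2
read(): buf=[_ _ 20 _], head=2, tail=3, size=1
write(22): buf=[_ _ 20 22], head=2, tail=0, size=2
write(38): buf=[38 _ 20 22], head=2, tail=1, size=3
write(57): buf=[38 57 20 22], head=2, tail=2, size=4
read(): buf=[38 57 _ 22], head=3, tail=2, size=3
write(17): buf=[38 57 17 22], head=3, tail=3, size=4
read(): buf=[38 57 17 _], head=0, tail=3, size=3
read(): buf=[_ 57 17 _], head=1, tail=3, size=2
write(22): buf=[_ 57 17 22], head=1, tail=0, size=3

Answer: _ 57 17 22
1
0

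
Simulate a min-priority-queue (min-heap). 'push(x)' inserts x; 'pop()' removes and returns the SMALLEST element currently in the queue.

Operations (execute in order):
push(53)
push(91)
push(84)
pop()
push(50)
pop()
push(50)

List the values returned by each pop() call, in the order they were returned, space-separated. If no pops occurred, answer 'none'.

Answer: 53 50

Derivation:
push(53): heap contents = [53]
push(91): heap contents = [53, 91]
push(84): heap contents = [53, 84, 91]
pop() → 53: heap contents = [84, 91]
push(50): heap contents = [50, 84, 91]
pop() → 50: heap contents = [84, 91]
push(50): heap contents = [50, 84, 91]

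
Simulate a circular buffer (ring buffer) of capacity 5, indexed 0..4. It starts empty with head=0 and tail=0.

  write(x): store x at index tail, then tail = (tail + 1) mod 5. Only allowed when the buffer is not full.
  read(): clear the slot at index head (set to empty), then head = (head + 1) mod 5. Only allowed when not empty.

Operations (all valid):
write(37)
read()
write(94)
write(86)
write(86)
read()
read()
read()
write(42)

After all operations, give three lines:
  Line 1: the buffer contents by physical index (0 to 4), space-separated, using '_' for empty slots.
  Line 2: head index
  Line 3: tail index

Answer: _ _ _ _ 42
4
0

Derivation:
write(37): buf=[37 _ _ _ _], head=0, tail=1, size=1
read(): buf=[_ _ _ _ _], head=1, tail=1, size=0
write(94): buf=[_ 94 _ _ _], head=1, tail=2, size=1
write(86): buf=[_ 94 86 _ _], head=1, tail=3, size=2
write(86): buf=[_ 94 86 86 _], head=1, tail=4, size=3
read(): buf=[_ _ 86 86 _], head=2, tail=4, size=2
read(): buf=[_ _ _ 86 _], head=3, tail=4, size=1
read(): buf=[_ _ _ _ _], head=4, tail=4, size=0
write(42): buf=[_ _ _ _ 42], head=4, tail=0, size=1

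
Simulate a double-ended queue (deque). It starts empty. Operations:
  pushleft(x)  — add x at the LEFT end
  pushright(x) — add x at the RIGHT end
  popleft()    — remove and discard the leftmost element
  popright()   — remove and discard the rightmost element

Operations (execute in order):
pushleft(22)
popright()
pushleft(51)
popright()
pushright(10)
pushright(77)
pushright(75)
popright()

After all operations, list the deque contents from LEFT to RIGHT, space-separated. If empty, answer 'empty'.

Answer: 10 77

Derivation:
pushleft(22): [22]
popright(): []
pushleft(51): [51]
popright(): []
pushright(10): [10]
pushright(77): [10, 77]
pushright(75): [10, 77, 75]
popright(): [10, 77]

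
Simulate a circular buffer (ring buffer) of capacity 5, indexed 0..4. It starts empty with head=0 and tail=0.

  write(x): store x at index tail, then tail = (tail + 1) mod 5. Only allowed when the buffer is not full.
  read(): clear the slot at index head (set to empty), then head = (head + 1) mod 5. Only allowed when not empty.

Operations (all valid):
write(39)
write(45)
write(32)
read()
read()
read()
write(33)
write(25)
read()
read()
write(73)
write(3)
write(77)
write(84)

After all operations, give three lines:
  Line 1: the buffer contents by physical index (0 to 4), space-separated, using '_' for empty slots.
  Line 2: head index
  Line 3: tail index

Answer: 73 3 77 84 _
0
4

Derivation:
write(39): buf=[39 _ _ _ _], head=0, tail=1, size=1
write(45): buf=[39 45 _ _ _], head=0, tail=2, size=2
write(32): buf=[39 45 32 _ _], head=0, tail=3, size=3
read(): buf=[_ 45 32 _ _], head=1, tail=3, size=2
read(): buf=[_ _ 32 _ _], head=2, tail=3, size=1
read(): buf=[_ _ _ _ _], head=3, tail=3, size=0
write(33): buf=[_ _ _ 33 _], head=3, tail=4, size=1
write(25): buf=[_ _ _ 33 25], head=3, tail=0, size=2
read(): buf=[_ _ _ _ 25], head=4, tail=0, size=1
read(): buf=[_ _ _ _ _], head=0, tail=0, size=0
write(73): buf=[73 _ _ _ _], head=0, tail=1, size=1
write(3): buf=[73 3 _ _ _], head=0, tail=2, size=2
write(77): buf=[73 3 77 _ _], head=0, tail=3, size=3
write(84): buf=[73 3 77 84 _], head=0, tail=4, size=4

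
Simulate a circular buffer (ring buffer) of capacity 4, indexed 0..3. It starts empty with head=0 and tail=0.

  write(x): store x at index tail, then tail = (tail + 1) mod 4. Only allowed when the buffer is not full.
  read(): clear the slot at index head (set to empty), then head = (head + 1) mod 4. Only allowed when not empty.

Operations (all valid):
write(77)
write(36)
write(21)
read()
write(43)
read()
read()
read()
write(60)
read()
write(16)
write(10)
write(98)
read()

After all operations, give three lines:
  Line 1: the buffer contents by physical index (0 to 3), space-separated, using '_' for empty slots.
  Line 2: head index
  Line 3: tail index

Answer: _ _ 10 98
2
0

Derivation:
write(77): buf=[77 _ _ _], head=0, tail=1, size=1
write(36): buf=[77 36 _ _], head=0, tail=2, size=2
write(21): buf=[77 36 21 _], head=0, tail=3, size=3
read(): buf=[_ 36 21 _], head=1, tail=3, size=2
write(43): buf=[_ 36 21 43], head=1, tail=0, size=3
read(): buf=[_ _ 21 43], head=2, tail=0, size=2
read(): buf=[_ _ _ 43], head=3, tail=0, size=1
read(): buf=[_ _ _ _], head=0, tail=0, size=0
write(60): buf=[60 _ _ _], head=0, tail=1, size=1
read(): buf=[_ _ _ _], head=1, tail=1, size=0
write(16): buf=[_ 16 _ _], head=1, tail=2, size=1
write(10): buf=[_ 16 10 _], head=1, tail=3, size=2
write(98): buf=[_ 16 10 98], head=1, tail=0, size=3
read(): buf=[_ _ 10 98], head=2, tail=0, size=2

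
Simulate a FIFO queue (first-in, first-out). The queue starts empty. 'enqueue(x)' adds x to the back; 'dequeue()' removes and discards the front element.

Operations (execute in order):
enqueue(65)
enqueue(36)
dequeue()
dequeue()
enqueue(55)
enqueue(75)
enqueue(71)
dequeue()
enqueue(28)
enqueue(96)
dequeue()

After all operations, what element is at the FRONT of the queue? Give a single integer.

enqueue(65): queue = [65]
enqueue(36): queue = [65, 36]
dequeue(): queue = [36]
dequeue(): queue = []
enqueue(55): queue = [55]
enqueue(75): queue = [55, 75]
enqueue(71): queue = [55, 75, 71]
dequeue(): queue = [75, 71]
enqueue(28): queue = [75, 71, 28]
enqueue(96): queue = [75, 71, 28, 96]
dequeue(): queue = [71, 28, 96]

Answer: 71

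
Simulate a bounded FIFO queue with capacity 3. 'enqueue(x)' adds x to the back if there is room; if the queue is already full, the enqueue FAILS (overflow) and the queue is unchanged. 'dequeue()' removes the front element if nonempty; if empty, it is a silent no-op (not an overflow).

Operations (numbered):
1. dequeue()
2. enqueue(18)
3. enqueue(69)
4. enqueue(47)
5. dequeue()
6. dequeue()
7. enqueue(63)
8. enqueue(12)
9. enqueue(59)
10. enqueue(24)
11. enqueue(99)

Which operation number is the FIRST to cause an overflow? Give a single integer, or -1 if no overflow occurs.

Answer: 9

Derivation:
1. dequeue(): empty, no-op, size=0
2. enqueue(18): size=1
3. enqueue(69): size=2
4. enqueue(47): size=3
5. dequeue(): size=2
6. dequeue(): size=1
7. enqueue(63): size=2
8. enqueue(12): size=3
9. enqueue(59): size=3=cap → OVERFLOW (fail)
10. enqueue(24): size=3=cap → OVERFLOW (fail)
11. enqueue(99): size=3=cap → OVERFLOW (fail)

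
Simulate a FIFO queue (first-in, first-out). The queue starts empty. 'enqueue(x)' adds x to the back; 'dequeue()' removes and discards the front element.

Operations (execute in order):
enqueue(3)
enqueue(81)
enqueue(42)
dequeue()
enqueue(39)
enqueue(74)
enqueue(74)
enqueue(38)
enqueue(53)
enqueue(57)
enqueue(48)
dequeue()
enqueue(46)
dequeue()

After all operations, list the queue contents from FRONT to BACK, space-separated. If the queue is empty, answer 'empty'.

Answer: 39 74 74 38 53 57 48 46

Derivation:
enqueue(3): [3]
enqueue(81): [3, 81]
enqueue(42): [3, 81, 42]
dequeue(): [81, 42]
enqueue(39): [81, 42, 39]
enqueue(74): [81, 42, 39, 74]
enqueue(74): [81, 42, 39, 74, 74]
enqueue(38): [81, 42, 39, 74, 74, 38]
enqueue(53): [81, 42, 39, 74, 74, 38, 53]
enqueue(57): [81, 42, 39, 74, 74, 38, 53, 57]
enqueue(48): [81, 42, 39, 74, 74, 38, 53, 57, 48]
dequeue(): [42, 39, 74, 74, 38, 53, 57, 48]
enqueue(46): [42, 39, 74, 74, 38, 53, 57, 48, 46]
dequeue(): [39, 74, 74, 38, 53, 57, 48, 46]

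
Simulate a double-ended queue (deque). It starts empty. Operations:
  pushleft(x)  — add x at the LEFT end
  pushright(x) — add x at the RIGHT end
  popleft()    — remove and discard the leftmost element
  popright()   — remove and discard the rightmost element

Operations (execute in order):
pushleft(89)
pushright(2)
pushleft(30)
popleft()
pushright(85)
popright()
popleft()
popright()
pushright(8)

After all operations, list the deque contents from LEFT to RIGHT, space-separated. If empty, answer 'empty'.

Answer: 8

Derivation:
pushleft(89): [89]
pushright(2): [89, 2]
pushleft(30): [30, 89, 2]
popleft(): [89, 2]
pushright(85): [89, 2, 85]
popright(): [89, 2]
popleft(): [2]
popright(): []
pushright(8): [8]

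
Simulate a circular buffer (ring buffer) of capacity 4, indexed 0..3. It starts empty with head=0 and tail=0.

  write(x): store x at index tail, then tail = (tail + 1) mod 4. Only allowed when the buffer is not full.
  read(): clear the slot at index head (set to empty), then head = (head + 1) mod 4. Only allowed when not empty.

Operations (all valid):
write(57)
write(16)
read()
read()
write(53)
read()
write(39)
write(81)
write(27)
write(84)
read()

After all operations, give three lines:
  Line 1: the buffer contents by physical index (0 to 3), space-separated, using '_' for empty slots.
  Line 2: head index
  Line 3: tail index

Answer: 81 27 84 _
0
3

Derivation:
write(57): buf=[57 _ _ _], head=0, tail=1, size=1
write(16): buf=[57 16 _ _], head=0, tail=2, size=2
read(): buf=[_ 16 _ _], head=1, tail=2, size=1
read(): buf=[_ _ _ _], head=2, tail=2, size=0
write(53): buf=[_ _ 53 _], head=2, tail=3, size=1
read(): buf=[_ _ _ _], head=3, tail=3, size=0
write(39): buf=[_ _ _ 39], head=3, tail=0, size=1
write(81): buf=[81 _ _ 39], head=3, tail=1, size=2
write(27): buf=[81 27 _ 39], head=3, tail=2, size=3
write(84): buf=[81 27 84 39], head=3, tail=3, size=4
read(): buf=[81 27 84 _], head=0, tail=3, size=3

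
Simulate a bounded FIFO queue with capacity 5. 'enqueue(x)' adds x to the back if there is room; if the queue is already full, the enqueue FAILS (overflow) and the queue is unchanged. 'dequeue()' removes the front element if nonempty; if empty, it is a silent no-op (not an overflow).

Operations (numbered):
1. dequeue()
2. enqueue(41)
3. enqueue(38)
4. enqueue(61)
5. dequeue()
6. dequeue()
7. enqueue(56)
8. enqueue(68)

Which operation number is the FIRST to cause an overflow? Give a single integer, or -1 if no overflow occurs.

Answer: -1

Derivation:
1. dequeue(): empty, no-op, size=0
2. enqueue(41): size=1
3. enqueue(38): size=2
4. enqueue(61): size=3
5. dequeue(): size=2
6. dequeue(): size=1
7. enqueue(56): size=2
8. enqueue(68): size=3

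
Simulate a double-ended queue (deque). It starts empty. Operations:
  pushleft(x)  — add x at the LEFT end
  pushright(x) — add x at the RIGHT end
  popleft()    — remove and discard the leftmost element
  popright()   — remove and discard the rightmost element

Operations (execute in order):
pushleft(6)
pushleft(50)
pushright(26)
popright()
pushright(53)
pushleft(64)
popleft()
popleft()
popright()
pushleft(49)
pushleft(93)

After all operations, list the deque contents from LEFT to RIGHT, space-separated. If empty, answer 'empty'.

Answer: 93 49 6

Derivation:
pushleft(6): [6]
pushleft(50): [50, 6]
pushright(26): [50, 6, 26]
popright(): [50, 6]
pushright(53): [50, 6, 53]
pushleft(64): [64, 50, 6, 53]
popleft(): [50, 6, 53]
popleft(): [6, 53]
popright(): [6]
pushleft(49): [49, 6]
pushleft(93): [93, 49, 6]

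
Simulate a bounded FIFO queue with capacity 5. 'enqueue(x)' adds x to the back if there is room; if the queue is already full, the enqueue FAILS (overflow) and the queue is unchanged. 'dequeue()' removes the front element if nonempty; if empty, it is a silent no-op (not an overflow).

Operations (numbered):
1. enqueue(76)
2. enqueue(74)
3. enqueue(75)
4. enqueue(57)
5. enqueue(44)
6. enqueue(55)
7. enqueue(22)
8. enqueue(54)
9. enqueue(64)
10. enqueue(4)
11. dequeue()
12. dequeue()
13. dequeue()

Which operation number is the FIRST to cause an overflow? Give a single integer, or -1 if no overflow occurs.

1. enqueue(76): size=1
2. enqueue(74): size=2
3. enqueue(75): size=3
4. enqueue(57): size=4
5. enqueue(44): size=5
6. enqueue(55): size=5=cap → OVERFLOW (fail)
7. enqueue(22): size=5=cap → OVERFLOW (fail)
8. enqueue(54): size=5=cap → OVERFLOW (fail)
9. enqueue(64): size=5=cap → OVERFLOW (fail)
10. enqueue(4): size=5=cap → OVERFLOW (fail)
11. dequeue(): size=4
12. dequeue(): size=3
13. dequeue(): size=2

Answer: 6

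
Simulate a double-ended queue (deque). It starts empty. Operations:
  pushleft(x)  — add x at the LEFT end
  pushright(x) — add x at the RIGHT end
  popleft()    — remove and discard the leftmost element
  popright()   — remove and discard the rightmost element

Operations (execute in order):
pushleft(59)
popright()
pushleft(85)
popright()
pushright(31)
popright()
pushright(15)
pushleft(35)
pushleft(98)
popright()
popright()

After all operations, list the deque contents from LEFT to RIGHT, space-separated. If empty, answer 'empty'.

pushleft(59): [59]
popright(): []
pushleft(85): [85]
popright(): []
pushright(31): [31]
popright(): []
pushright(15): [15]
pushleft(35): [35, 15]
pushleft(98): [98, 35, 15]
popright(): [98, 35]
popright(): [98]

Answer: 98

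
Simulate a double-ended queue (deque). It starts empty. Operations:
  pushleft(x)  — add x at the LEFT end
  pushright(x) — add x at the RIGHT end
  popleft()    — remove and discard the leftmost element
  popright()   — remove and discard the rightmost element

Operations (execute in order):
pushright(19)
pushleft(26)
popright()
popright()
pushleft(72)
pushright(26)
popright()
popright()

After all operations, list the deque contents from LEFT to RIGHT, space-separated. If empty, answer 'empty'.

pushright(19): [19]
pushleft(26): [26, 19]
popright(): [26]
popright(): []
pushleft(72): [72]
pushright(26): [72, 26]
popright(): [72]
popright(): []

Answer: empty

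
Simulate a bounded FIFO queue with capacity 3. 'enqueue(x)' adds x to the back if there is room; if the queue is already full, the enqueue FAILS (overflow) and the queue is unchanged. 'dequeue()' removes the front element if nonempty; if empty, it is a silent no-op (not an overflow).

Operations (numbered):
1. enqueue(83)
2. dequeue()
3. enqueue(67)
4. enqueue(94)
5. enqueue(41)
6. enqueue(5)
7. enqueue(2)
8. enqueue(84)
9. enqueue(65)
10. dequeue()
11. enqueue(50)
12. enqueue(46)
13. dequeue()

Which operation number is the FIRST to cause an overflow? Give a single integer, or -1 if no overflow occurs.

Answer: 6

Derivation:
1. enqueue(83): size=1
2. dequeue(): size=0
3. enqueue(67): size=1
4. enqueue(94): size=2
5. enqueue(41): size=3
6. enqueue(5): size=3=cap → OVERFLOW (fail)
7. enqueue(2): size=3=cap → OVERFLOW (fail)
8. enqueue(84): size=3=cap → OVERFLOW (fail)
9. enqueue(65): size=3=cap → OVERFLOW (fail)
10. dequeue(): size=2
11. enqueue(50): size=3
12. enqueue(46): size=3=cap → OVERFLOW (fail)
13. dequeue(): size=2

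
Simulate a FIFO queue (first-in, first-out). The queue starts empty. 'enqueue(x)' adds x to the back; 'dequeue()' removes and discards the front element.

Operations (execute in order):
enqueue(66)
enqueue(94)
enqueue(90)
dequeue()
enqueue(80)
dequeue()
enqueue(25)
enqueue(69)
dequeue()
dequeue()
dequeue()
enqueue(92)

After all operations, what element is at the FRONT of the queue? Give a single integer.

Answer: 69

Derivation:
enqueue(66): queue = [66]
enqueue(94): queue = [66, 94]
enqueue(90): queue = [66, 94, 90]
dequeue(): queue = [94, 90]
enqueue(80): queue = [94, 90, 80]
dequeue(): queue = [90, 80]
enqueue(25): queue = [90, 80, 25]
enqueue(69): queue = [90, 80, 25, 69]
dequeue(): queue = [80, 25, 69]
dequeue(): queue = [25, 69]
dequeue(): queue = [69]
enqueue(92): queue = [69, 92]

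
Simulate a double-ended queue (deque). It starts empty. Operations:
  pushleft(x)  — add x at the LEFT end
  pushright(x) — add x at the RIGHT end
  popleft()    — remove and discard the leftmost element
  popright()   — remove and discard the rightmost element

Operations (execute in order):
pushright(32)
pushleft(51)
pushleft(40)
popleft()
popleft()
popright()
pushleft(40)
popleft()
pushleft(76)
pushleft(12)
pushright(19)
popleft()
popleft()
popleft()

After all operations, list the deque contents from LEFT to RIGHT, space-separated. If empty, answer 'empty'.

Answer: empty

Derivation:
pushright(32): [32]
pushleft(51): [51, 32]
pushleft(40): [40, 51, 32]
popleft(): [51, 32]
popleft(): [32]
popright(): []
pushleft(40): [40]
popleft(): []
pushleft(76): [76]
pushleft(12): [12, 76]
pushright(19): [12, 76, 19]
popleft(): [76, 19]
popleft(): [19]
popleft(): []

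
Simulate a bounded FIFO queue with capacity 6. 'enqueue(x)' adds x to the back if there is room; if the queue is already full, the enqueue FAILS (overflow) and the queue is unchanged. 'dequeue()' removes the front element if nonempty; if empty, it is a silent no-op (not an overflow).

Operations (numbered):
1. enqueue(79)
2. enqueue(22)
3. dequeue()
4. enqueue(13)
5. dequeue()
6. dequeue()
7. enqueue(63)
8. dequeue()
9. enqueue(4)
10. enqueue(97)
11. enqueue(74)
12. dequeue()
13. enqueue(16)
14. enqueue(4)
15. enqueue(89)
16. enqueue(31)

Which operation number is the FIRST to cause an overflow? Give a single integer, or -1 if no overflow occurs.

1. enqueue(79): size=1
2. enqueue(22): size=2
3. dequeue(): size=1
4. enqueue(13): size=2
5. dequeue(): size=1
6. dequeue(): size=0
7. enqueue(63): size=1
8. dequeue(): size=0
9. enqueue(4): size=1
10. enqueue(97): size=2
11. enqueue(74): size=3
12. dequeue(): size=2
13. enqueue(16): size=3
14. enqueue(4): size=4
15. enqueue(89): size=5
16. enqueue(31): size=6

Answer: -1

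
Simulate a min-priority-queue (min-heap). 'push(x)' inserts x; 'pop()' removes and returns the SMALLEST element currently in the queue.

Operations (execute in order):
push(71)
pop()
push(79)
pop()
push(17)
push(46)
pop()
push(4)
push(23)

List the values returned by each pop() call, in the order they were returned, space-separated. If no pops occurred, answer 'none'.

Answer: 71 79 17

Derivation:
push(71): heap contents = [71]
pop() → 71: heap contents = []
push(79): heap contents = [79]
pop() → 79: heap contents = []
push(17): heap contents = [17]
push(46): heap contents = [17, 46]
pop() → 17: heap contents = [46]
push(4): heap contents = [4, 46]
push(23): heap contents = [4, 23, 46]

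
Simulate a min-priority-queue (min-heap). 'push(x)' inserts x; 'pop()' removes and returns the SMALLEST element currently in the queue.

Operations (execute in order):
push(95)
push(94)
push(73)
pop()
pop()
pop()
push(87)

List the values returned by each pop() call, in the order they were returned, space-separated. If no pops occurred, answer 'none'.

push(95): heap contents = [95]
push(94): heap contents = [94, 95]
push(73): heap contents = [73, 94, 95]
pop() → 73: heap contents = [94, 95]
pop() → 94: heap contents = [95]
pop() → 95: heap contents = []
push(87): heap contents = [87]

Answer: 73 94 95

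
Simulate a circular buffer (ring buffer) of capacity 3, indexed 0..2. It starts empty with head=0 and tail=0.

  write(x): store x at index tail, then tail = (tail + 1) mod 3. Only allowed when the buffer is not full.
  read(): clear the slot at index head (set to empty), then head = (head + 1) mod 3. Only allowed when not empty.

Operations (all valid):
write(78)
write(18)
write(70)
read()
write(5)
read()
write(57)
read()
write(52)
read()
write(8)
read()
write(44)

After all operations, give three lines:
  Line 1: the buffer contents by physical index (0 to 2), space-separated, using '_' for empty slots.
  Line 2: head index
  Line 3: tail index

Answer: 8 44 52
2
2

Derivation:
write(78): buf=[78 _ _], head=0, tail=1, size=1
write(18): buf=[78 18 _], head=0, tail=2, size=2
write(70): buf=[78 18 70], head=0, tail=0, size=3
read(): buf=[_ 18 70], head=1, tail=0, size=2
write(5): buf=[5 18 70], head=1, tail=1, size=3
read(): buf=[5 _ 70], head=2, tail=1, size=2
write(57): buf=[5 57 70], head=2, tail=2, size=3
read(): buf=[5 57 _], head=0, tail=2, size=2
write(52): buf=[5 57 52], head=0, tail=0, size=3
read(): buf=[_ 57 52], head=1, tail=0, size=2
write(8): buf=[8 57 52], head=1, tail=1, size=3
read(): buf=[8 _ 52], head=2, tail=1, size=2
write(44): buf=[8 44 52], head=2, tail=2, size=3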